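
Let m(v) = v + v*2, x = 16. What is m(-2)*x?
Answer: -96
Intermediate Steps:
m(v) = 3*v (m(v) = v + 2*v = 3*v)
m(-2)*x = (3*(-2))*16 = -6*16 = -96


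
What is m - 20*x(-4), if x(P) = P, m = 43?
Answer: 123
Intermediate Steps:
m - 20*x(-4) = 43 - 20*(-4) = 43 + 80 = 123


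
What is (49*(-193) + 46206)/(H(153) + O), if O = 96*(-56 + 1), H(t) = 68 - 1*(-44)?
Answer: -36749/5168 ≈ -7.1109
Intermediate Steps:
H(t) = 112 (H(t) = 68 + 44 = 112)
O = -5280 (O = 96*(-55) = -5280)
(49*(-193) + 46206)/(H(153) + O) = (49*(-193) + 46206)/(112 - 5280) = (-9457 + 46206)/(-5168) = 36749*(-1/5168) = -36749/5168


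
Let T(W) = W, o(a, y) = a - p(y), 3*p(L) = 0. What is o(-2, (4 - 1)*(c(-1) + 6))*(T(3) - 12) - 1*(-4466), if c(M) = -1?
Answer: 4484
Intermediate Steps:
p(L) = 0 (p(L) = (⅓)*0 = 0)
o(a, y) = a (o(a, y) = a - 1*0 = a + 0 = a)
o(-2, (4 - 1)*(c(-1) + 6))*(T(3) - 12) - 1*(-4466) = -2*(3 - 12) - 1*(-4466) = -2*(-9) + 4466 = 18 + 4466 = 4484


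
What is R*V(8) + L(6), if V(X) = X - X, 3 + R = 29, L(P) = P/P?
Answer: 1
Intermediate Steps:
L(P) = 1
R = 26 (R = -3 + 29 = 26)
V(X) = 0
R*V(8) + L(6) = 26*0 + 1 = 0 + 1 = 1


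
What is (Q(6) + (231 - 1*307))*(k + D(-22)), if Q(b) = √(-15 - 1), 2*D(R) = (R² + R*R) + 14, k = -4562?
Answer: 309396 - 16284*I ≈ 3.094e+5 - 16284.0*I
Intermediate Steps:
D(R) = 7 + R² (D(R) = ((R² + R*R) + 14)/2 = ((R² + R²) + 14)/2 = (2*R² + 14)/2 = (14 + 2*R²)/2 = 7 + R²)
Q(b) = 4*I (Q(b) = √(-16) = 4*I)
(Q(6) + (231 - 1*307))*(k + D(-22)) = (4*I + (231 - 1*307))*(-4562 + (7 + (-22)²)) = (4*I + (231 - 307))*(-4562 + (7 + 484)) = (4*I - 76)*(-4562 + 491) = (-76 + 4*I)*(-4071) = 309396 - 16284*I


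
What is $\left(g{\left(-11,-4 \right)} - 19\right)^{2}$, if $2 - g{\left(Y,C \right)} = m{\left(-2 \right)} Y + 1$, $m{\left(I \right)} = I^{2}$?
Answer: $676$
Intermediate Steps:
$g{\left(Y,C \right)} = 1 - 4 Y$ ($g{\left(Y,C \right)} = 2 - \left(\left(-2\right)^{2} Y + 1\right) = 2 - \left(4 Y + 1\right) = 2 - \left(1 + 4 Y\right) = 1 - 4 Y$)
$\left(g{\left(-11,-4 \right)} - 19\right)^{2} = \left(\left(1 - -44\right) - 19\right)^{2} = \left(\left(1 + 44\right) - 19\right)^{2} = \left(45 - 19\right)^{2} = 26^{2} = 676$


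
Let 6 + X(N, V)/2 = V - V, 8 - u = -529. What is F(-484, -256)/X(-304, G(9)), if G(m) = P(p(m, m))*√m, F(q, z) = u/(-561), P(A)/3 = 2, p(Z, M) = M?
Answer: 179/2244 ≈ 0.079768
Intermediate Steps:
u = 537 (u = 8 - 1*(-529) = 8 + 529 = 537)
P(A) = 6 (P(A) = 3*2 = 6)
F(q, z) = -179/187 (F(q, z) = 537/(-561) = 537*(-1/561) = -179/187)
G(m) = 6*√m
X(N, V) = -12 (X(N, V) = -12 + 2*(V - V) = -12 + 2*0 = -12 + 0 = -12)
F(-484, -256)/X(-304, G(9)) = -179/187/(-12) = -179/187*(-1/12) = 179/2244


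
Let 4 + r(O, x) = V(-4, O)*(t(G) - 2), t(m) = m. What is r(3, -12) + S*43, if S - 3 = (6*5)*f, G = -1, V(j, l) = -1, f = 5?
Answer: 6578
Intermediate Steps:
r(O, x) = -1 (r(O, x) = -4 - (-1 - 2) = -4 - 1*(-3) = -4 + 3 = -1)
S = 153 (S = 3 + (6*5)*5 = 3 + 30*5 = 3 + 150 = 153)
r(3, -12) + S*43 = -1 + 153*43 = -1 + 6579 = 6578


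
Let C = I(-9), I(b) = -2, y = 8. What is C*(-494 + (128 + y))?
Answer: 716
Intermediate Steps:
C = -2
C*(-494 + (128 + y)) = -2*(-494 + (128 + 8)) = -2*(-494 + 136) = -2*(-358) = 716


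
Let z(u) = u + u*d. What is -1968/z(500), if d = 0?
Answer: -492/125 ≈ -3.9360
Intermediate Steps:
z(u) = u (z(u) = u + u*0 = u + 0 = u)
-1968/z(500) = -1968/500 = -1968*1/500 = -492/125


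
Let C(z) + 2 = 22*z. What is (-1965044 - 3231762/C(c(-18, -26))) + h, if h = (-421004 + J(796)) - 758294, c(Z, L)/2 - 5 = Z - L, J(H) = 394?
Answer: -299213687/95 ≈ -3.1496e+6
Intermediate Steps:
c(Z, L) = 10 - 2*L + 2*Z (c(Z, L) = 10 + 2*(Z - L) = 10 + (-2*L + 2*Z) = 10 - 2*L + 2*Z)
C(z) = -2 + 22*z
h = -1178904 (h = (-421004 + 394) - 758294 = -420610 - 758294 = -1178904)
(-1965044 - 3231762/C(c(-18, -26))) + h = (-1965044 - 3231762/(-2 + 22*(10 - 2*(-26) + 2*(-18)))) - 1178904 = (-1965044 - 3231762/(-2 + 22*(10 + 52 - 36))) - 1178904 = (-1965044 - 3231762/(-2 + 22*26)) - 1178904 = (-1965044 - 3231762/(-2 + 572)) - 1178904 = (-1965044 - 3231762/570) - 1178904 = (-1965044 - 3231762*1/570) - 1178904 = (-1965044 - 538627/95) - 1178904 = -187217807/95 - 1178904 = -299213687/95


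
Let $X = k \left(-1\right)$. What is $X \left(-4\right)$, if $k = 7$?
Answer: $28$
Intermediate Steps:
$X = -7$ ($X = 7 \left(-1\right) = -7$)
$X \left(-4\right) = \left(-7\right) \left(-4\right) = 28$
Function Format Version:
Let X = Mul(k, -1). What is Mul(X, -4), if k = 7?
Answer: 28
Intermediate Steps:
X = -7 (X = Mul(7, -1) = -7)
Mul(X, -4) = Mul(-7, -4) = 28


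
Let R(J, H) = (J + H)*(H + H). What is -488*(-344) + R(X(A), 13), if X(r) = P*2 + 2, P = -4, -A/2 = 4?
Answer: 168054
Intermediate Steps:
A = -8 (A = -2*4 = -8)
X(r) = -6 (X(r) = -4*2 + 2 = -8 + 2 = -6)
R(J, H) = 2*H*(H + J) (R(J, H) = (H + J)*(2*H) = 2*H*(H + J))
-488*(-344) + R(X(A), 13) = -488*(-344) + 2*13*(13 - 6) = 167872 + 2*13*7 = 167872 + 182 = 168054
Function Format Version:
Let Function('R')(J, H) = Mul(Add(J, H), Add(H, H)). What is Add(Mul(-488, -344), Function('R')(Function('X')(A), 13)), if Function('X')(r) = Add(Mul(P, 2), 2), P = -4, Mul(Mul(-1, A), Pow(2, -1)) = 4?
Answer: 168054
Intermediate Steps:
A = -8 (A = Mul(-2, 4) = -8)
Function('X')(r) = -6 (Function('X')(r) = Add(Mul(-4, 2), 2) = Add(-8, 2) = -6)
Function('R')(J, H) = Mul(2, H, Add(H, J)) (Function('R')(J, H) = Mul(Add(H, J), Mul(2, H)) = Mul(2, H, Add(H, J)))
Add(Mul(-488, -344), Function('R')(Function('X')(A), 13)) = Add(Mul(-488, -344), Mul(2, 13, Add(13, -6))) = Add(167872, Mul(2, 13, 7)) = Add(167872, 182) = 168054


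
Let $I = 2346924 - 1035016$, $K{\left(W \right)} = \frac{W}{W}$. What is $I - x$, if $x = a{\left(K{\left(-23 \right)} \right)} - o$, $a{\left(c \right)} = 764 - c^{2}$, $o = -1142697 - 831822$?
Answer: $-663374$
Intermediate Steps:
$K{\left(W \right)} = 1$
$o = -1974519$ ($o = -1142697 - 831822 = -1974519$)
$I = 1311908$
$x = 1975282$ ($x = \left(764 - 1^{2}\right) - -1974519 = \left(764 - 1\right) + 1974519 = 763 + 1974519 = 1975282$)
$I - x = 1311908 - 1975282 = -663374$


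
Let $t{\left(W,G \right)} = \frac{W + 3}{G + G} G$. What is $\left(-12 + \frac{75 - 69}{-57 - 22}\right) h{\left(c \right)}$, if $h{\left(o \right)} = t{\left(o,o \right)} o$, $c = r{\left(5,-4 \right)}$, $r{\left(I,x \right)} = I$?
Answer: $- \frac{19080}{79} \approx -241.52$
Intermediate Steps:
$c = 5$
$t{\left(W,G \right)} = \frac{3}{2} + \frac{W}{2}$ ($t{\left(W,G \right)} = \frac{3 + W}{2 G} G = \frac{3}{2} + \frac{W}{2}$)
$h{\left(o \right)} = o \left(\frac{3}{2} + \frac{o}{2}\right)$ ($h{\left(o \right)} = \left(\frac{3}{2} + \frac{o}{2}\right) o = o \left(\frac{3}{2} + \frac{o}{2}\right)$)
$\left(-12 + \frac{75 - 69}{-57 - 22}\right) h{\left(c \right)} = \left(-12 + \frac{75 - 69}{-57 - 22}\right) \frac{1}{2} \cdot 5 \left(3 + 5\right) = \left(-12 + \frac{6}{-79}\right) \frac{1}{2} \cdot 5 \cdot 8 = \left(-12 + 6 \left(- \frac{1}{79}\right)\right) 20 = \left(-12 - \frac{6}{79}\right) 20 = \left(- \frac{954}{79}\right) 20 = - \frac{19080}{79}$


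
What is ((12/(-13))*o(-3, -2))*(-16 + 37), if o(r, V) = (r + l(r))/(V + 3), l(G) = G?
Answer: 1512/13 ≈ 116.31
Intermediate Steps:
o(r, V) = 2*r/(3 + V) (o(r, V) = (r + r)/(V + 3) = (2*r)/(3 + V) = 2*r/(3 + V))
((12/(-13))*o(-3, -2))*(-16 + 37) = ((12/(-13))*(2*(-3)/(3 - 2)))*(-16 + 37) = ((12*(-1/13))*(2*(-3)/1))*21 = -24*(-3)/13*21 = -12/13*(-6)*21 = (72/13)*21 = 1512/13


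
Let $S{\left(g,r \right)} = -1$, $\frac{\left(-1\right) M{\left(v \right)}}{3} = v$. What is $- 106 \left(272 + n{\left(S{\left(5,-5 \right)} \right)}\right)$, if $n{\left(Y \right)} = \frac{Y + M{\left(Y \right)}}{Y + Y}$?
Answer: $-28726$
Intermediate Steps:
$M{\left(v \right)} = - 3 v$
$n{\left(Y \right)} = -1$ ($n{\left(Y \right)} = \frac{Y - 3 Y}{Y + Y} = \frac{\left(-2\right) Y}{2 Y} = - 2 Y \frac{1}{2 Y} = -1$)
$- 106 \left(272 + n{\left(S{\left(5,-5 \right)} \right)}\right) = - 106 \left(272 - 1\right) = \left(-106\right) 271 = -28726$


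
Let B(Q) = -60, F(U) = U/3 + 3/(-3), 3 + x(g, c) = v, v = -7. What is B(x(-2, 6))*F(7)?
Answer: -80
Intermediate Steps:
x(g, c) = -10 (x(g, c) = -3 - 7 = -10)
F(U) = -1 + U/3 (F(U) = U*(⅓) + 3*(-⅓) = U/3 - 1 = -1 + U/3)
B(x(-2, 6))*F(7) = -60*(-1 + (⅓)*7) = -60*(-1 + 7/3) = -60*4/3 = -80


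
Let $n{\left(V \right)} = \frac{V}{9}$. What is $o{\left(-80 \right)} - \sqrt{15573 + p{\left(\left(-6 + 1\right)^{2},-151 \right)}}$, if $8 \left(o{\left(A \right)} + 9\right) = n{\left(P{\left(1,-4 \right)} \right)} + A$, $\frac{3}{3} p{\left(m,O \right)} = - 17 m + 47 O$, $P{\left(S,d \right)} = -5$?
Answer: $- \frac{1373}{72} - \sqrt{8051} \approx -108.8$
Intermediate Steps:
$n{\left(V \right)} = \frac{V}{9}$ ($n{\left(V \right)} = V \frac{1}{9} = \frac{V}{9}$)
$p{\left(m,O \right)} = - 17 m + 47 O$
$o{\left(A \right)} = - \frac{653}{72} + \frac{A}{8}$ ($o{\left(A \right)} = -9 + \frac{\frac{1}{9} \left(-5\right) + A}{8} = -9 + \frac{- \frac{5}{9} + A}{8} = -9 + \left(- \frac{5}{72} + \frac{A}{8}\right) = - \frac{653}{72} + \frac{A}{8}$)
$o{\left(-80 \right)} - \sqrt{15573 + p{\left(\left(-6 + 1\right)^{2},-151 \right)}} = \left(- \frac{653}{72} + \frac{1}{8} \left(-80\right)\right) - \sqrt{15573 - \left(7097 + 17 \left(-6 + 1\right)^{2}\right)} = \left(- \frac{653}{72} - 10\right) - \sqrt{15573 - \left(7097 + 17 \left(-5\right)^{2}\right)} = - \frac{1373}{72} - \sqrt{15573 - 7522} = - \frac{1373}{72} - \sqrt{8051}$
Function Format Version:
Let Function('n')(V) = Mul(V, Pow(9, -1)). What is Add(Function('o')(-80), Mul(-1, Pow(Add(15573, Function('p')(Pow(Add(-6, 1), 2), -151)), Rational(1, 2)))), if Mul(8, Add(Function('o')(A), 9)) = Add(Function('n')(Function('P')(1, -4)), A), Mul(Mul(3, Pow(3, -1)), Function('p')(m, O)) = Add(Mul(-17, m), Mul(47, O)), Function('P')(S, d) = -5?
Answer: Add(Rational(-1373, 72), Mul(-1, Pow(8051, Rational(1, 2)))) ≈ -108.80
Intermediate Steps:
Function('n')(V) = Mul(Rational(1, 9), V) (Function('n')(V) = Mul(V, Rational(1, 9)) = Mul(Rational(1, 9), V))
Function('p')(m, O) = Add(Mul(-17, m), Mul(47, O))
Function('o')(A) = Add(Rational(-653, 72), Mul(Rational(1, 8), A)) (Function('o')(A) = Add(-9, Mul(Rational(1, 8), Add(Mul(Rational(1, 9), -5), A))) = Add(-9, Mul(Rational(1, 8), Add(Rational(-5, 9), A))) = Add(-9, Add(Rational(-5, 72), Mul(Rational(1, 8), A))) = Add(Rational(-653, 72), Mul(Rational(1, 8), A)))
Add(Function('o')(-80), Mul(-1, Pow(Add(15573, Function('p')(Pow(Add(-6, 1), 2), -151)), Rational(1, 2)))) = Add(Add(Rational(-653, 72), Mul(Rational(1, 8), -80)), Mul(-1, Pow(Add(15573, Add(Mul(-17, Pow(Add(-6, 1), 2)), Mul(47, -151))), Rational(1, 2)))) = Add(Add(Rational(-653, 72), -10), Mul(-1, Pow(Add(15573, Add(Mul(-17, Pow(-5, 2)), -7097)), Rational(1, 2)))) = Add(Rational(-1373, 72), Mul(-1, Pow(Add(15573, Add(Mul(-17, 25), -7097)), Rational(1, 2)))) = Add(Rational(-1373, 72), Mul(-1, Pow(Add(15573, Add(-425, -7097)), Rational(1, 2)))) = Add(Rational(-1373, 72), Mul(-1, Pow(Add(15573, -7522), Rational(1, 2)))) = Add(Rational(-1373, 72), Mul(-1, Pow(8051, Rational(1, 2))))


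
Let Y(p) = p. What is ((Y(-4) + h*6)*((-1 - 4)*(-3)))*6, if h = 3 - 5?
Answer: -1440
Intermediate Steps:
h = -2
((Y(-4) + h*6)*((-1 - 4)*(-3)))*6 = ((-4 - 2*6)*((-1 - 4)*(-3)))*6 = ((-4 - 12)*(-5*(-3)))*6 = -16*15*6 = -240*6 = -1440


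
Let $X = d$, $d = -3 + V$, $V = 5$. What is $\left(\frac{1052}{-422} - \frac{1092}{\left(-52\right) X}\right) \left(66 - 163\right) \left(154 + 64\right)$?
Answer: $- \frac{35726167}{211} \approx -1.6932 \cdot 10^{5}$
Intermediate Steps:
$d = 2$ ($d = -3 + 5 = 2$)
$X = 2$
$\left(\frac{1052}{-422} - \frac{1092}{\left(-52\right) X}\right) \left(66 - 163\right) \left(154 + 64\right) = \left(\frac{1052}{-422} - \frac{1092}{\left(-52\right) 2}\right) \left(66 - 163\right) \left(154 + 64\right) = \left(1052 \left(- \frac{1}{422}\right) - \frac{1092}{-104}\right) \left(\left(-97\right) 218\right) = \left(- \frac{526}{211} - - \frac{21}{2}\right) \left(-21146\right) = \left(- \frac{526}{211} + \frac{21}{2}\right) \left(-21146\right) = \frac{3379}{422} \left(-21146\right) = - \frac{35726167}{211}$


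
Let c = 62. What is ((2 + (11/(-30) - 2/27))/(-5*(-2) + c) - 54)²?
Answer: 1101112336921/377913600 ≈ 2913.7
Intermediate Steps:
((2 + (11/(-30) - 2/27))/(-5*(-2) + c) - 54)² = ((2 + (11/(-30) - 2/27))/(-5*(-2) + 62) - 54)² = ((2 + (11*(-1/30) - 2*1/27))/(10 + 62) - 54)² = ((2 + (-11/30 - 2/27))/72 - 54)² = ((2 - 119/270)*(1/72) - 54)² = ((421/270)*(1/72) - 54)² = (421/19440 - 54)² = (-1049339/19440)² = 1101112336921/377913600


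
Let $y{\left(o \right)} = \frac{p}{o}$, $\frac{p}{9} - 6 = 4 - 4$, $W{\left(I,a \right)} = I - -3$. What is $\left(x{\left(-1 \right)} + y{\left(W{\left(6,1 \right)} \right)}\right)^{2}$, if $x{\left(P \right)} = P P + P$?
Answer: $36$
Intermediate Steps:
$W{\left(I,a \right)} = 3 + I$ ($W{\left(I,a \right)} = I + 3 = 3 + I$)
$x{\left(P \right)} = P + P^{2}$ ($x{\left(P \right)} = P^{2} + P = P + P^{2}$)
$p = 54$ ($p = 54 + 9 \left(4 - 4\right) = 54 + 9 \cdot 0 = 54 + 0 = 54$)
$y{\left(o \right)} = \frac{54}{o}$
$\left(x{\left(-1 \right)} + y{\left(W{\left(6,1 \right)} \right)}\right)^{2} = \left(- (1 - 1) + \frac{54}{3 + 6}\right)^{2} = \left(\left(-1\right) 0 + \frac{54}{9}\right)^{2} = \left(0 + 54 \cdot \frac{1}{9}\right)^{2} = \left(0 + 6\right)^{2} = 6^{2} = 36$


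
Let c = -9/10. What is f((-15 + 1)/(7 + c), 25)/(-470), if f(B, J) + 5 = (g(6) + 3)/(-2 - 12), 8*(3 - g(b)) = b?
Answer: 43/3760 ≈ 0.011436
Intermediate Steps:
c = -9/10 (c = -9*⅒ = -9/10 ≈ -0.90000)
g(b) = 3 - b/8
f(B, J) = -43/8 (f(B, J) = -5 + ((3 - ⅛*6) + 3)/(-2 - 12) = -5 + ((3 - ¾) + 3)/(-14) = -5 + (9/4 + 3)*(-1/14) = -5 + (21/4)*(-1/14) = -5 - 3/8 = -43/8)
f((-15 + 1)/(7 + c), 25)/(-470) = -43/8/(-470) = -43/8*(-1/470) = 43/3760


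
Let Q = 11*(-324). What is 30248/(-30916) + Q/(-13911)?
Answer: -25882942/35839373 ≈ -0.72219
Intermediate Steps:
Q = -3564
30248/(-30916) + Q/(-13911) = 30248/(-30916) - 3564/(-13911) = 30248*(-1/30916) - 3564*(-1/13911) = -7562/7729 + 1188/4637 = -25882942/35839373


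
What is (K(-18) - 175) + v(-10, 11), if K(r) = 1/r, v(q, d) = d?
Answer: -2953/18 ≈ -164.06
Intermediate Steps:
(K(-18) - 175) + v(-10, 11) = (1/(-18) - 175) + 11 = (-1/18 - 175) + 11 = -3151/18 + 11 = -2953/18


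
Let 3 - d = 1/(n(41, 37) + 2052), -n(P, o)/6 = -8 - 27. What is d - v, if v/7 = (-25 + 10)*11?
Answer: 2619395/2262 ≈ 1158.0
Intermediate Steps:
n(P, o) = 210 (n(P, o) = -6*(-8 - 27) = -6*(-35) = 210)
v = -1155 (v = 7*((-25 + 10)*11) = 7*(-15*11) = 7*(-165) = -1155)
d = 6785/2262 (d = 3 - 1/(210 + 2052) = 3 - 1/2262 = 6785/2262 ≈ 2.9996)
d - v = 6785/2262 - 1*(-1155) = 6785/2262 + 1155 = 2619395/2262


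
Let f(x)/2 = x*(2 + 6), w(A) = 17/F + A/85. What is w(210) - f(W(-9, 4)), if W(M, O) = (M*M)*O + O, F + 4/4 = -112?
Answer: -10076951/1921 ≈ -5245.7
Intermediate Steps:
F = -113 (F = -1 - 112 = -113)
W(M, O) = O + O*M² (W(M, O) = M²*O + O = O*M² + O = O + O*M²)
w(A) = -17/113 + A/85 (w(A) = 17/(-113) + A/85 = 17*(-1/113) + A*(1/85) = -17/113 + A/85)
f(x) = 16*x (f(x) = 2*(x*(2 + 6)) = 2*(x*8) = 2*(8*x) = 16*x)
w(210) - f(W(-9, 4)) = (-17/113 + (1/85)*210) - 16*4*(1 + (-9)²) = (-17/113 + 42/17) - 16*4*(1 + 81) = 4457/1921 - 16*4*82 = 4457/1921 - 16*328 = 4457/1921 - 1*5248 = 4457/1921 - 5248 = -10076951/1921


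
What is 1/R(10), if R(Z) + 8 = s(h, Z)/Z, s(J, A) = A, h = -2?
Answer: -⅐ ≈ -0.14286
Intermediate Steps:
R(Z) = -7 (R(Z) = -8 + Z/Z = -8 + 1 = -7)
1/R(10) = 1/(-7) = -⅐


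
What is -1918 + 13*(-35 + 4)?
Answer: -2321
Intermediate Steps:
-1918 + 13*(-35 + 4) = -1918 + 13*(-31) = -1918 - 403 = -2321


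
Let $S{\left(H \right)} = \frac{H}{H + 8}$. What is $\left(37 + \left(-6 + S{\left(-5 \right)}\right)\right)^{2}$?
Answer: $\frac{7744}{9} \approx 860.44$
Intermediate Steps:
$S{\left(H \right)} = \frac{H}{8 + H}$
$\left(37 + \left(-6 + S{\left(-5 \right)}\right)\right)^{2} = \left(37 - \left(6 + \frac{5}{8 - 5}\right)\right)^{2} = \left(37 - \left(6 + \frac{5}{3}\right)\right)^{2} = \left(37 - \frac{23}{3}\right)^{2} = \left(\frac{88}{3}\right)^{2} = \frac{7744}{9}$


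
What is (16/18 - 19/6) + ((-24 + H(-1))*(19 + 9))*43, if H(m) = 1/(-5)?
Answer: -2622517/90 ≈ -29139.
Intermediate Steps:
H(m) = -⅕
(16/18 - 19/6) + ((-24 + H(-1))*(19 + 9))*43 = (16/18 - 19/6) + ((-24 - ⅕)*(19 + 9))*43 = (16*(1/18) - 19*⅙) - 121/5*28*43 = (8/9 - 19/6) - 3388/5*43 = -41/18 - 145684/5 = -2622517/90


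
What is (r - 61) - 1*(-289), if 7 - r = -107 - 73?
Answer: 415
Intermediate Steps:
r = 187 (r = 7 - (-107 - 73) = 7 - 1*(-180) = 7 + 180 = 187)
(r - 61) - 1*(-289) = (187 - 61) - 1*(-289) = 126 + 289 = 415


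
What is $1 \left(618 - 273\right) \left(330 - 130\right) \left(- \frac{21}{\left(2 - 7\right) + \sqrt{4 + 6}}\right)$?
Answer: $483000 + 96600 \sqrt{10} \approx 7.8848 \cdot 10^{5}$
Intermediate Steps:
$1 \left(618 - 273\right) \left(330 - 130\right) \left(- \frac{21}{\left(2 - 7\right) + \sqrt{4 + 6}}\right) = 1 \cdot 345 \cdot 200 \left(- \frac{21}{-5 + \sqrt{10}}\right) = 1 \cdot 69000 \left(- \frac{21}{-5 + \sqrt{10}}\right) = 1 \left(- \frac{1449000}{-5 + \sqrt{10}}\right) = - \frac{1449000}{-5 + \sqrt{10}}$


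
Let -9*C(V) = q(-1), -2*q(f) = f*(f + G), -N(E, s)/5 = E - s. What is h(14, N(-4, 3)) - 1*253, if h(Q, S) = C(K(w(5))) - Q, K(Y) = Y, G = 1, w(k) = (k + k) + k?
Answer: -267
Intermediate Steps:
w(k) = 3*k (w(k) = 2*k + k = 3*k)
N(E, s) = -5*E + 5*s (N(E, s) = -5*(E - s) = -5*E + 5*s)
q(f) = -f*(1 + f)/2 (q(f) = -f*(f + 1)/2 = -f*(1 + f)/2)
C(V) = 0 (C(V) = -(-1)*(-1)*(1 - 1)/18 = -(-1)*(-1)*0/18 = -⅑*0 = 0)
h(Q, S) = -Q (h(Q, S) = 0 - Q = -Q)
h(14, N(-4, 3)) - 1*253 = -1*14 - 1*253 = -14 - 253 = -267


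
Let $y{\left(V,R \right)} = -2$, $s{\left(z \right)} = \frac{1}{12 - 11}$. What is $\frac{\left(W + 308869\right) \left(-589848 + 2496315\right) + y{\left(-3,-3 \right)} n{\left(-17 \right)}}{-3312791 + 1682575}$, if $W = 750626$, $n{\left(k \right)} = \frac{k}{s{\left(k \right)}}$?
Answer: $- \frac{2019892254199}{1630216} \approx -1.239 \cdot 10^{6}$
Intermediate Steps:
$s{\left(z \right)} = 1$ ($s{\left(z \right)} = 1^{-1} = 1$)
$n{\left(k \right)} = k$ ($n{\left(k \right)} = \frac{k}{1} = k 1 = k$)
$\frac{\left(W + 308869\right) \left(-589848 + 2496315\right) + y{\left(-3,-3 \right)} n{\left(-17 \right)}}{-3312791 + 1682575} = \frac{\left(750626 + 308869\right) \left(-589848 + 2496315\right) - -34}{-3312791 + 1682575} = \frac{1059495 \cdot 1906467 + 34}{-1630216} = \left(2019892254165 + 34\right) \left(- \frac{1}{1630216}\right) = 2019892254199 \left(- \frac{1}{1630216}\right) = - \frac{2019892254199}{1630216}$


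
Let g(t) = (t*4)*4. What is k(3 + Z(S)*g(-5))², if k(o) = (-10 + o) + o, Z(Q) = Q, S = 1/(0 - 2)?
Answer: 5776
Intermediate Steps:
S = -½ (S = 1/(-2) = -½ ≈ -0.50000)
g(t) = 16*t (g(t) = (4*t)*4 = 16*t)
k(o) = -10 + 2*o
k(3 + Z(S)*g(-5))² = (-10 + 2*(3 - 8*(-5)))² = (-10 + 2*(3 - ½*(-80)))² = (-10 + 2*(3 + 40))² = (-10 + 2*43)² = (-10 + 86)² = 76² = 5776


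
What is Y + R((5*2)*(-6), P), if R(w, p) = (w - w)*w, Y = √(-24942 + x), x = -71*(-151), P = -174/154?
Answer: I*√14221 ≈ 119.25*I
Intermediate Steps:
P = -87/77 (P = -174*1/154 = -87/77 ≈ -1.1299)
x = 10721
Y = I*√14221 (Y = √(-24942 + 10721) = √(-14221) = I*√14221 ≈ 119.25*I)
R(w, p) = 0 (R(w, p) = 0*w = 0)
Y + R((5*2)*(-6), P) = I*√14221 + 0 = I*√14221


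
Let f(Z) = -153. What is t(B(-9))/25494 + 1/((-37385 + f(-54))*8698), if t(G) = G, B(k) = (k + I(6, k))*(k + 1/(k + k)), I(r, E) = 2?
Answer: 6652541857/2675549516418 ≈ 0.0024864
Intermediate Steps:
B(k) = (2 + k)*(k + 1/(2*k)) (B(k) = (k + 2)*(k + 1/(k + k)) = (2 + k)*(k + 1/(2*k)))
t(B(-9))/25494 + 1/((-37385 + f(-54))*8698) = (½ + 1/(-9) + (-9)² + 2*(-9))/25494 + 1/(-37385 - 153*8698) = (½ - ⅑ + 81 - 18)*(1/25494) + (1/8698)/(-37538) = (1141/18)*(1/25494) - 1/37538*1/8698 = 163/65556 - 1/326505524 = 6652541857/2675549516418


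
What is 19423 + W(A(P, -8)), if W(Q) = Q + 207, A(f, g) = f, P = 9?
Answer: 19639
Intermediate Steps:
W(Q) = 207 + Q
19423 + W(A(P, -8)) = 19423 + (207 + 9) = 19423 + 216 = 19639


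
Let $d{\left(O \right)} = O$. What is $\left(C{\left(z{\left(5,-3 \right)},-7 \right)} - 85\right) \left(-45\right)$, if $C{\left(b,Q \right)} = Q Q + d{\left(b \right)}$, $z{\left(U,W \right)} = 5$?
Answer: $1395$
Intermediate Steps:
$C{\left(b,Q \right)} = b + Q^{2}$ ($C{\left(b,Q \right)} = Q Q + b = Q^{2} + b = b + Q^{2}$)
$\left(C{\left(z{\left(5,-3 \right)},-7 \right)} - 85\right) \left(-45\right) = \left(\left(5 + \left(-7\right)^{2}\right) - 85\right) \left(-45\right) = \left(\left(5 + 49\right) - 85\right) \left(-45\right) = \left(54 - 85\right) \left(-45\right) = \left(-31\right) \left(-45\right) = 1395$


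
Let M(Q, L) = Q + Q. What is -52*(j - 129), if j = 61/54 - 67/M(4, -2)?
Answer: 382577/54 ≈ 7084.8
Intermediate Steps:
M(Q, L) = 2*Q
j = -1565/216 (j = 61/54 - 67/(2*4) = 61*(1/54) - 67/8 = 61/54 - 67*⅛ = 61/54 - 67/8 = -1565/216 ≈ -7.2454)
-52*(j - 129) = -52*(-1565/216 - 129) = -52*(-29429/216) = 382577/54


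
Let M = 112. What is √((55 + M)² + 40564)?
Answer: 7*√1397 ≈ 261.64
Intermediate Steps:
√((55 + M)² + 40564) = √((55 + 112)² + 40564) = √(167² + 40564) = √(27889 + 40564) = √68453 = 7*√1397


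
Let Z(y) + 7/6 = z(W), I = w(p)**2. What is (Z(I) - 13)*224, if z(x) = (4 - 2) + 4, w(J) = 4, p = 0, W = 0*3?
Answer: -5488/3 ≈ -1829.3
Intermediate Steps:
W = 0
I = 16 (I = 4**2 = 16)
z(x) = 6 (z(x) = 2 + 4 = 6)
Z(y) = 29/6 (Z(y) = -7/6 + 6 = 29/6)
(Z(I) - 13)*224 = (29/6 - 13)*224 = -49/6*224 = -5488/3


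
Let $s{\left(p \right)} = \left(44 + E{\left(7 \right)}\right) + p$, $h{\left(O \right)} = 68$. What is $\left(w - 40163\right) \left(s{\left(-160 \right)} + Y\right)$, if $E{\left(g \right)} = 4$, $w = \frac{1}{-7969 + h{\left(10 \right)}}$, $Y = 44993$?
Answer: $- \frac{14241991864184}{7901} \approx -1.8026 \cdot 10^{9}$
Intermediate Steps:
$w = - \frac{1}{7901}$ ($w = \frac{1}{-7969 + 68} = \frac{1}{-7901} = - \frac{1}{7901} \approx -0.00012657$)
$s{\left(p \right)} = 48 + p$ ($s{\left(p \right)} = \left(44 + 4\right) + p = 48 + p$)
$\left(w - 40163\right) \left(s{\left(-160 \right)} + Y\right) = \left(- \frac{1}{7901} - 40163\right) \left(\left(48 - 160\right) + 44993\right) = - \frac{317327864 \left(-112 + 44993\right)}{7901} = \left(- \frac{317327864}{7901}\right) 44881 = - \frac{14241991864184}{7901}$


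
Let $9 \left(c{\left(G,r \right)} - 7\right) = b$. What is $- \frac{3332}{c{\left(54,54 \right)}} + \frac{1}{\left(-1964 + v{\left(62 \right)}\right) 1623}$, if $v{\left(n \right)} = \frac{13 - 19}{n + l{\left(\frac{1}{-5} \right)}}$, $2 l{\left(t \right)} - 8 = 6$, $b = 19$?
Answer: $- \frac{1099321126531}{3006013482} \approx -365.71$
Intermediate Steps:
$l{\left(t \right)} = 7$ ($l{\left(t \right)} = 4 + \frac{1}{2} \cdot 6 = 4 + 3 = 7$)
$c{\left(G,r \right)} = \frac{82}{9}$ ($c{\left(G,r \right)} = 7 + \frac{1}{9} \cdot 19 = 7 + \frac{19}{9} = \frac{82}{9}$)
$v{\left(n \right)} = - \frac{6}{7 + n}$ ($v{\left(n \right)} = \frac{13 - 19}{n + 7} = - \frac{6}{7 + n}$)
$- \frac{3332}{c{\left(54,54 \right)}} + \frac{1}{\left(-1964 + v{\left(62 \right)}\right) 1623} = - \frac{3332}{\frac{82}{9}} + \frac{1}{\left(-1964 - \frac{6}{7 + 62}\right) 1623} = \left(-3332\right) \frac{9}{82} + \frac{1}{-1964 - \frac{6}{69}} \cdot \frac{1}{1623} = - \frac{14994}{41} + \frac{1}{-1964 - \frac{2}{23}} \cdot \frac{1}{1623} = - \frac{14994}{41} + \frac{1}{- \frac{45174}{23}} \cdot \frac{1}{1623} = - \frac{14994}{41} - \frac{23}{73317402} = - \frac{1099321126531}{3006013482}$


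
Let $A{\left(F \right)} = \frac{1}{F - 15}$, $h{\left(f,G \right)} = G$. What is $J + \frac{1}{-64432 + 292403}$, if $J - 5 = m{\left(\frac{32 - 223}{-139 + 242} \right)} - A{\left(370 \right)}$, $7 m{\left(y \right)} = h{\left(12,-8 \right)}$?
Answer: $\frac{2183508723}{566507935} \approx 3.8543$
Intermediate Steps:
$A{\left(F \right)} = \frac{1}{-15 + F}$
$m{\left(y \right)} = - \frac{8}{7}$ ($m{\left(y \right)} = \frac{1}{7} \left(-8\right) = - \frac{8}{7}$)
$J = \frac{9578}{2485}$ ($J = 5 - \left(\frac{8}{7} + \frac{1}{-15 + 370}\right) = 5 - \frac{2847}{2485} = \frac{9578}{2485} \approx 3.8543$)
$J + \frac{1}{-64432 + 292403} = \frac{9578}{2485} + \frac{1}{-64432 + 292403} = \frac{9578}{2485} + \frac{1}{227971} = \frac{2183508723}{566507935}$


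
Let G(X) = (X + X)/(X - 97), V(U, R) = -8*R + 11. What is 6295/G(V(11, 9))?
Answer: 497305/61 ≈ 8152.5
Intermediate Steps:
V(U, R) = 11 - 8*R
G(X) = 2*X/(-97 + X) (G(X) = (2*X)/(-97 + X) = 2*X/(-97 + X))
6295/G(V(11, 9)) = 6295/((2*(11 - 8*9)/(-97 + (11 - 8*9)))) = 6295/((2*(11 - 72)/(-97 + (11 - 72)))) = 6295/((2*(-61)/(-97 - 61))) = 6295/((2*(-61)/(-158))) = 6295/((2*(-61)*(-1/158))) = 6295/(61/79) = 6295*(79/61) = 497305/61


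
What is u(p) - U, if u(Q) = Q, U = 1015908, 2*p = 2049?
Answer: -2029767/2 ≈ -1.0149e+6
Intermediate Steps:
p = 2049/2 (p = (½)*2049 = 2049/2 ≈ 1024.5)
u(p) - U = 2049/2 - 1*1015908 = 2049/2 - 1015908 = -2029767/2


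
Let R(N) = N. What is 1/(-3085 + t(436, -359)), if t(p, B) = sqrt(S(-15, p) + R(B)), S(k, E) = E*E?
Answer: -3085/9327488 - sqrt(189737)/9327488 ≈ -0.00037744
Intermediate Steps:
S(k, E) = E**2
t(p, B) = sqrt(B + p**2) (t(p, B) = sqrt(p**2 + B) = sqrt(B + p**2))
1/(-3085 + t(436, -359)) = 1/(-3085 + sqrt(-359 + 436**2)) = 1/(-3085 + sqrt(-359 + 190096)) = 1/(-3085 + sqrt(189737))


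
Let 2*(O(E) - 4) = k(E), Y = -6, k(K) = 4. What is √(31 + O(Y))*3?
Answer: 3*√37 ≈ 18.248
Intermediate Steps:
O(E) = 6 (O(E) = 4 + (½)*4 = 4 + 2 = 6)
√(31 + O(Y))*3 = √(31 + 6)*3 = √37*3 = 3*√37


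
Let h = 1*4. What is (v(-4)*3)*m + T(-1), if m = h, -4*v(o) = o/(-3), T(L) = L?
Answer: -5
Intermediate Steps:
v(o) = o/12 (v(o) = -o/(4*(-3)) = -o*(-1)/(4*3) = -(-1)*o/12 = o/12)
h = 4
m = 4
(v(-4)*3)*m + T(-1) = (((1/12)*(-4))*3)*4 - 1 = -⅓*3*4 - 1 = -1*4 - 1 = -4 - 1 = -5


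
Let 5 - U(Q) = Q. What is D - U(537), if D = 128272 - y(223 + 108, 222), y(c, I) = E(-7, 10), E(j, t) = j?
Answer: 128811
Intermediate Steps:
U(Q) = 5 - Q
y(c, I) = -7
D = 128279 (D = 128272 - 1*(-7) = 128272 + 7 = 128279)
D - U(537) = 128279 - (5 - 1*537) = 128279 - (5 - 537) = 128279 - 1*(-532) = 128279 + 532 = 128811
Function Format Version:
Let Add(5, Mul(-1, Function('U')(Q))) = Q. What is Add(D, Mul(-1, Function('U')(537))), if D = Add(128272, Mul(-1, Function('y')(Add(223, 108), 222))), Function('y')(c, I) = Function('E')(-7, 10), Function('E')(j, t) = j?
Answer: 128811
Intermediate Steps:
Function('U')(Q) = Add(5, Mul(-1, Q))
Function('y')(c, I) = -7
D = 128279 (D = Add(128272, Mul(-1, -7)) = Add(128272, 7) = 128279)
Add(D, Mul(-1, Function('U')(537))) = Add(128279, Mul(-1, Add(5, Mul(-1, 537)))) = Add(128279, Mul(-1, Add(5, -537))) = Add(128279, Mul(-1, -532)) = Add(128279, 532) = 128811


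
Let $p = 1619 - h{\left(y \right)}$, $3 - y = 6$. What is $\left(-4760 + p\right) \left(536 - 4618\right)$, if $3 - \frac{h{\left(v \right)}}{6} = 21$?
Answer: $12380706$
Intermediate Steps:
$y = -3$ ($y = 3 - 6 = -3$)
$h{\left(v \right)} = -108$ ($h{\left(v \right)} = 18 - 126 = -108$)
$p = 1727$ ($p = 1619 - -108 = 1619 + 108 = 1727$)
$\left(-4760 + p\right) \left(536 - 4618\right) = \left(-4760 + 1727\right) \left(536 - 4618\right) = \left(-3033\right) \left(-4082\right) = 12380706$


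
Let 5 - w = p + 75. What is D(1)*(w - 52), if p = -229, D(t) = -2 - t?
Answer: -321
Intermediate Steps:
w = 159 (w = 5 - (-229 + 75) = 5 - 1*(-154) = 5 + 154 = 159)
D(1)*(w - 52) = (-2 - 1*1)*(159 - 52) = (-2 - 1)*107 = -3*107 = -321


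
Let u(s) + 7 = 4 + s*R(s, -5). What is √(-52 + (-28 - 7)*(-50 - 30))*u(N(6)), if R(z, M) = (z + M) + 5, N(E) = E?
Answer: 66*√687 ≈ 1729.9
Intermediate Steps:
R(z, M) = 5 + M + z (R(z, M) = (M + z) + 5 = 5 + M + z)
u(s) = -3 + s² (u(s) = -7 + (4 + s*(5 - 5 + s)) = -7 + (4 + s*s) = -7 + (4 + s²) = -3 + s²)
√(-52 + (-28 - 7)*(-50 - 30))*u(N(6)) = √(-52 + (-28 - 7)*(-50 - 30))*(-3 + 6²) = √(-52 - 35*(-80))*(-3 + 36) = √(-52 + 2800)*33 = √2748*33 = (2*√687)*33 = 66*√687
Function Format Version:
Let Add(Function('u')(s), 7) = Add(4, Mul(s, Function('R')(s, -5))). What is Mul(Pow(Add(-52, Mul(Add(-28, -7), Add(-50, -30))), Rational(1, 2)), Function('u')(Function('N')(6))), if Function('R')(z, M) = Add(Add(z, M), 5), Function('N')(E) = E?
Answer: Mul(66, Pow(687, Rational(1, 2))) ≈ 1729.9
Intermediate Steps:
Function('R')(z, M) = Add(5, M, z) (Function('R')(z, M) = Add(Add(M, z), 5) = Add(5, M, z))
Function('u')(s) = Add(-3, Pow(s, 2)) (Function('u')(s) = Add(-7, Add(4, Mul(s, Add(5, -5, s)))) = Add(-7, Add(4, Mul(s, s))) = Add(-7, Add(4, Pow(s, 2))) = Add(-3, Pow(s, 2)))
Mul(Pow(Add(-52, Mul(Add(-28, -7), Add(-50, -30))), Rational(1, 2)), Function('u')(Function('N')(6))) = Mul(Pow(Add(-52, Mul(Add(-28, -7), Add(-50, -30))), Rational(1, 2)), Add(-3, Pow(6, 2))) = Mul(Pow(Add(-52, Mul(-35, -80)), Rational(1, 2)), Add(-3, 36)) = Mul(Pow(Add(-52, 2800), Rational(1, 2)), 33) = Mul(Pow(2748, Rational(1, 2)), 33) = Mul(Mul(2, Pow(687, Rational(1, 2))), 33) = Mul(66, Pow(687, Rational(1, 2)))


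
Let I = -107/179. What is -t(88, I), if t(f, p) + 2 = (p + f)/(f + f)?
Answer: 47363/31504 ≈ 1.5034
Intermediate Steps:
I = -107/179 (I = -107*1/179 = -107/179 ≈ -0.59776)
t(f, p) = -2 + (f + p)/(2*f) (t(f, p) = -2 + (p + f)/(f + f) = -2 + (f + p)/((2*f)) = -2 + (f + p)*(1/(2*f)) = -2 + (f + p)/(2*f))
-t(88, I) = -(-107/179 - 3*88)/(2*88) = -(-107/179 - 264)/(2*88) = -(-47363)/(2*88*179) = -1*(-47363/31504) = 47363/31504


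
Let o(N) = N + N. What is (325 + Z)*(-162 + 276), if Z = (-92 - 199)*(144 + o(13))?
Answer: -5602530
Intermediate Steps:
o(N) = 2*N
Z = -49470 (Z = (-92 - 199)*(144 + 2*13) = -291*(144 + 26) = -291*170 = -49470)
(325 + Z)*(-162 + 276) = (325 - 49470)*(-162 + 276) = -49145*114 = -5602530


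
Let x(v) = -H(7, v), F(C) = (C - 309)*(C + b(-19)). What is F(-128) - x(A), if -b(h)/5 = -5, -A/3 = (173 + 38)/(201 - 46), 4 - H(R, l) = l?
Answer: 6977958/155 ≈ 45019.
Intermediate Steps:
H(R, l) = 4 - l
A = -633/155 (A = -3*(173 + 38)/(201 - 46) = -633/155 ≈ -4.0839)
b(h) = 25 (b(h) = -5*(-5) = 25)
F(C) = (-309 + C)*(25 + C) (F(C) = (C - 309)*(C + 25) = (-309 + C)*(25 + C))
x(v) = -4 + v (x(v) = -(4 - v) = -4 + v)
F(-128) - x(A) = (-7725 + (-128)² - 284*(-128)) - (-4 - 633/155) = (-7725 + 16384 + 36352) - 1*(-1253/155) = 45011 + 1253/155 = 6977958/155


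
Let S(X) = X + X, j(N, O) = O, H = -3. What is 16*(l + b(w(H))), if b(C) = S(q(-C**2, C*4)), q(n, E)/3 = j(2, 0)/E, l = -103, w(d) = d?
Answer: -1648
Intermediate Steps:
q(n, E) = 0 (q(n, E) = 3*(0/E) = 3*0 = 0)
S(X) = 2*X
b(C) = 0 (b(C) = 2*0 = 0)
16*(l + b(w(H))) = 16*(-103 + 0) = 16*(-103) = -1648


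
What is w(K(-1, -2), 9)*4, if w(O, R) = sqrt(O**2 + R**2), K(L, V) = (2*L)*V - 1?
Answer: 12*sqrt(10) ≈ 37.947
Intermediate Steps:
K(L, V) = -1 + 2*L*V (K(L, V) = 2*L*V - 1 = -1 + 2*L*V)
w(K(-1, -2), 9)*4 = sqrt((-1 + 2*(-1)*(-2))**2 + 9**2)*4 = sqrt((-1 + 4)**2 + 81)*4 = sqrt(3**2 + 81)*4 = sqrt(9 + 81)*4 = sqrt(90)*4 = (3*sqrt(10))*4 = 12*sqrt(10)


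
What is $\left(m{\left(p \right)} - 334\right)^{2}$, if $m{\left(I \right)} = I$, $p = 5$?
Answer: $108241$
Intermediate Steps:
$\left(m{\left(p \right)} - 334\right)^{2} = \left(5 - 334\right)^{2} = \left(-329\right)^{2} = 108241$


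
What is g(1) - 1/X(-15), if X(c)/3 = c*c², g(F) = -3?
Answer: -30374/10125 ≈ -2.9999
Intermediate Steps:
X(c) = 3*c³ (X(c) = 3*(c*c²) = 3*c³)
g(1) - 1/X(-15) = -3 - 1/(3*(-15)³) = -3 - 1/(3*(-3375)) = -3 - 1/(-10125) = -3 - 1*(-1/10125) = -3 + 1/10125 = -30374/10125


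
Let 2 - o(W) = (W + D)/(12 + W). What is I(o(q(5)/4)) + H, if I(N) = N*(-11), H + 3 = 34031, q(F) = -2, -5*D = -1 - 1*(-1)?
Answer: 782127/23 ≈ 34006.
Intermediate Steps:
D = 0 (D = -(-1 - 1*(-1))/5 = -(-1 + 1)/5 = -⅕*0 = 0)
H = 34028 (H = -3 + 34031 = 34028)
o(W) = 2 - W/(12 + W) (o(W) = 2 - (W + 0)/(12 + W) = 2 - W/(12 + W))
I(N) = -11*N
I(o(q(5)/4)) + H = -11*(24 - 2/4)/(12 - 2/4) + 34028 = -11*(24 - 2*¼)/(12 - 2*¼) + 34028 = -11*(24 - ½)/(12 - ½) + 34028 = -11*47/(23/2*2) + 34028 = -22*47/(23*2) + 34028 = -11*47/23 + 34028 = -517/23 + 34028 = 782127/23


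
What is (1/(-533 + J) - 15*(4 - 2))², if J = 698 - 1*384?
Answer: 43178041/47961 ≈ 900.27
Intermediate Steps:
J = 314 (J = 698 - 384 = 314)
(1/(-533 + J) - 15*(4 - 2))² = (1/(-533 + 314) - 15*(4 - 2))² = (1/(-219) - 15*2)² = (-1/219 - 5*6)² = (-1/219 - 30)² = (-6571/219)² = 43178041/47961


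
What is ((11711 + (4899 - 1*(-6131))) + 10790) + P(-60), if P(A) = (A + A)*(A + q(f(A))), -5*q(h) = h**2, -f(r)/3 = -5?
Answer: 46131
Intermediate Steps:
f(r) = 15 (f(r) = -3*(-5) = 15)
q(h) = -h**2/5
P(A) = 2*A*(-45 + A) (P(A) = (A + A)*(A - 1/5*15**2) = (2*A)*(A - 1/5*225) = (2*A)*(A - 45) = (2*A)*(-45 + A) = 2*A*(-45 + A))
((11711 + (4899 - 1*(-6131))) + 10790) + P(-60) = ((11711 + (4899 - 1*(-6131))) + 10790) + 2*(-60)*(-45 - 60) = ((11711 + (4899 + 6131)) + 10790) + 2*(-60)*(-105) = ((11711 + 11030) + 10790) + 12600 = (22741 + 10790) + 12600 = 33531 + 12600 = 46131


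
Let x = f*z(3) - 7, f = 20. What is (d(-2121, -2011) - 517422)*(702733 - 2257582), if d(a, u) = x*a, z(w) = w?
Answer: 979298319915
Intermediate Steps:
x = 53 (x = 20*3 - 7 = 60 - 7 = 53)
d(a, u) = 53*a
(d(-2121, -2011) - 517422)*(702733 - 2257582) = (53*(-2121) - 517422)*(702733 - 2257582) = (-112413 - 517422)*(-1554849) = -629835*(-1554849) = 979298319915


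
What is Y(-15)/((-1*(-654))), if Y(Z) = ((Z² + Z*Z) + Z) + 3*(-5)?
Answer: 70/109 ≈ 0.64220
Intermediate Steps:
Y(Z) = -15 + Z + 2*Z² (Y(Z) = ((Z² + Z²) + Z) - 15 = (2*Z² + Z) - 15 = (Z + 2*Z²) - 15 = -15 + Z + 2*Z²)
Y(-15)/((-1*(-654))) = (-15 - 15 + 2*(-15)²)/((-1*(-654))) = (-15 - 15 + 2*225)/654 = (-15 - 15 + 450)*(1/654) = 420*(1/654) = 70/109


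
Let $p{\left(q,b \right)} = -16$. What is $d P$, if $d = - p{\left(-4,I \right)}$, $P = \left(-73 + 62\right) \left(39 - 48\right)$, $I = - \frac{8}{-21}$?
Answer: $1584$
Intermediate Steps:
$I = \frac{8}{21}$ ($I = \left(-8\right) \left(- \frac{1}{21}\right) = \frac{8}{21} \approx 0.38095$)
$P = 99$ ($P = \left(-11\right) \left(-9\right) = 99$)
$d = 16$ ($d = \left(-1\right) \left(-16\right) = 16$)
$d P = 16 \cdot 99 = 1584$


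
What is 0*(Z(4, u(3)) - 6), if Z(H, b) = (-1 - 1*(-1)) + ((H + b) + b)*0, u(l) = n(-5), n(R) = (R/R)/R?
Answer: 0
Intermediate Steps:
n(R) = 1/R
u(l) = -⅕ (u(l) = 1/(-5) = -⅕)
Z(H, b) = 0 (Z(H, b) = (-1 + 1) + (H + 2*b)*0 = 0 + 0 = 0)
0*(Z(4, u(3)) - 6) = 0*(0 - 6) = 0*(-6) = 0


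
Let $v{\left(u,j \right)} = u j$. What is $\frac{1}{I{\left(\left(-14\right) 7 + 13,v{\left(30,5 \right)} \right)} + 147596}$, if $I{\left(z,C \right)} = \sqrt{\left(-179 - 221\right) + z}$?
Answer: $\frac{147596}{21784579701} - \frac{i \sqrt{485}}{21784579701} \approx 6.7752 \cdot 10^{-6} - 1.0109 \cdot 10^{-9} i$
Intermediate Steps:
$v{\left(u,j \right)} = j u$
$I{\left(z,C \right)} = \sqrt{-400 + z}$
$\frac{1}{I{\left(\left(-14\right) 7 + 13,v{\left(30,5 \right)} \right)} + 147596} = \frac{1}{\sqrt{-400 + \left(\left(-14\right) 7 + 13\right)} + 147596} = \frac{1}{\sqrt{-400 + \left(-98 + 13\right)} + 147596} = \frac{1}{\sqrt{-400 - 85} + 147596} = \frac{1}{\sqrt{-485} + 147596} = \frac{1}{i \sqrt{485} + 147596} = \frac{1}{147596 + i \sqrt{485}}$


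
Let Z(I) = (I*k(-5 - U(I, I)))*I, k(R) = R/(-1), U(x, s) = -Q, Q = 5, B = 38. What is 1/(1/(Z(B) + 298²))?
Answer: 88804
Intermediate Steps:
U(x, s) = -5 (U(x, s) = -1*5 = -5)
k(R) = -R (k(R) = R*(-1) = -R)
Z(I) = 0 (Z(I) = (I*(-(-5 - 1*(-5))))*I = (I*(-(-5 + 5)))*I = (I*(-1*0))*I = (I*0)*I = 0*I = 0)
1/(1/(Z(B) + 298²)) = 1/(1/(0 + 298²)) = 1/(1/(0 + 88804)) = 1/(1/88804) = 88804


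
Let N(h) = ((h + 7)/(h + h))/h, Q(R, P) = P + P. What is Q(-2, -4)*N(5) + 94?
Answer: 2302/25 ≈ 92.080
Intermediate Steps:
Q(R, P) = 2*P
N(h) = (7 + h)/(2*h**2) (N(h) = ((7 + h)/((2*h)))/h = ((7 + h)*(1/(2*h)))/h = ((7 + h)/(2*h))/h = (7 + h)/(2*h**2))
Q(-2, -4)*N(5) + 94 = (2*(-4))*((1/2)*(7 + 5)/5**2) + 94 = -4*12/25 + 94 = -8*6/25 + 94 = -48/25 + 94 = 2302/25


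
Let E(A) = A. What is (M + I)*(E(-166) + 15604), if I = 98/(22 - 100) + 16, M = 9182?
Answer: 1845731258/13 ≈ 1.4198e+8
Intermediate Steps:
I = 575/39 (I = 98/(-78) + 16 = 98*(-1/78) + 16 = -49/39 + 16 = 575/39 ≈ 14.744)
(M + I)*(E(-166) + 15604) = (9182 + 575/39)*(-166 + 15604) = (358673/39)*15438 = 1845731258/13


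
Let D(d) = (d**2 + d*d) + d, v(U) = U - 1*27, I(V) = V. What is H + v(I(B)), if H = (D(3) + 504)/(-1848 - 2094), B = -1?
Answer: -36967/1314 ≈ -28.133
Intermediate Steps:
v(U) = -27 + U (v(U) = U - 27 = -27 + U)
D(d) = d + 2*d**2 (D(d) = (d**2 + d**2) + d = 2*d**2 + d = d + 2*d**2)
H = -175/1314 (H = (3*(1 + 2*3) + 504)/(-1848 - 2094) = (3*(1 + 6) + 504)/(-3942) = (3*7 + 504)*(-1/3942) = (21 + 504)*(-1/3942) = 525*(-1/3942) = -175/1314 ≈ -0.13318)
H + v(I(B)) = -175/1314 + (-27 - 1) = -175/1314 - 28 = -36967/1314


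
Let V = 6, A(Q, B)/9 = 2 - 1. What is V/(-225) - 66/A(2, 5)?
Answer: -184/25 ≈ -7.3600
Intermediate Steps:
A(Q, B) = 9 (A(Q, B) = 9*(2 - 1) = 9*1 = 9)
V/(-225) - 66/A(2, 5) = 6/(-225) - 66/9 = 6*(-1/225) - 66*⅑ = -2/75 - 22/3 = -184/25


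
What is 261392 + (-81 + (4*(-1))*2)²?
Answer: 269313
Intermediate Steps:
261392 + (-81 + (4*(-1))*2)² = 261392 + (-81 - 4*2)² = 261392 + (-81 - 8)² = 261392 + (-89)² = 261392 + 7921 = 269313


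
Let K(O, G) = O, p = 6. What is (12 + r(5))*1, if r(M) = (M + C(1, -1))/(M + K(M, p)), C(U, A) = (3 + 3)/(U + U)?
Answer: 64/5 ≈ 12.800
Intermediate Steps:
C(U, A) = 3/U (C(U, A) = 6/((2*U)) = 6*(1/(2*U)) = 3/U)
r(M) = (3 + M)/(2*M) (r(M) = (M + 3/1)/(M + M) = (M + 3*1)/((2*M)) = (M + 3)*(1/(2*M)) = (3 + M)*(1/(2*M)) = (3 + M)/(2*M))
(12 + r(5))*1 = (12 + (½)*(3 + 5)/5)*1 = (12 + (½)*(⅕)*8)*1 = (12 + ⅘)*1 = (64/5)*1 = 64/5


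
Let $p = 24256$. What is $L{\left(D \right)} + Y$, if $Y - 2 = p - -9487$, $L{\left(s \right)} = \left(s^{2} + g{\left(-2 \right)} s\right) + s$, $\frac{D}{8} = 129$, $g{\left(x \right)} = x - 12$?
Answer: $1085353$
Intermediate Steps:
$g{\left(x \right)} = -12 + x$
$D = 1032$ ($D = 8 \cdot 129 = 1032$)
$L{\left(s \right)} = s^{2} - 13 s$ ($L{\left(s \right)} = \left(s^{2} + \left(-12 - 2\right) s\right) + s = \left(s^{2} - 14 s\right) + s = s^{2} - 13 s$)
$Y = 33745$ ($Y = 2 + \left(24256 - -9487\right) = 2 + \left(24256 + 9487\right) = 2 + 33743 = 33745$)
$L{\left(D \right)} + Y = 1032 \left(-13 + 1032\right) + 33745 = 1032 \cdot 1019 + 33745 = 1051608 + 33745 = 1085353$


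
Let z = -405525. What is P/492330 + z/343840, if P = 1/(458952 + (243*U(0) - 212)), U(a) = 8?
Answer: -328487638381997/278520903968160 ≈ -1.1794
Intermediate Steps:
P = 1/460684 (P = 1/(458952 + (243*8 - 212)) = 1/(458952 + (1944 - 212)) = 1/(458952 + 1732) = 1/460684 ≈ 2.1707e-6)
P/492330 + z/343840 = (1/460684)/492330 - 405525/343840 = (1/460684)*(1/492330) - 405525*1/343840 = 1/226808553720 - 81105/68768 = -328487638381997/278520903968160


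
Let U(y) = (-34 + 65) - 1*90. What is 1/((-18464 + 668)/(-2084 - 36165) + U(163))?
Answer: -38249/2238895 ≈ -0.017084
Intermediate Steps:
U(y) = -59 (U(y) = 31 - 90 = -59)
1/((-18464 + 668)/(-2084 - 36165) + U(163)) = 1/((-18464 + 668)/(-2084 - 36165) - 59) = 1/(-17796/(-38249) - 59) = 1/(-17796*(-1/38249) - 59) = 1/(17796/38249 - 59) = 1/(-2238895/38249) = -38249/2238895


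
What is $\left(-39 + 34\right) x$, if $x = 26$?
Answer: $-130$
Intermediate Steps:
$\left(-39 + 34\right) x = \left(-39 + 34\right) 26 = \left(-5\right) 26 = -130$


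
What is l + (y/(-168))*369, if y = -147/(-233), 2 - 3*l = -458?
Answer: 849691/5592 ≈ 151.95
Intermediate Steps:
l = 460/3 (l = ⅔ - ⅓*(-458) = ⅔ + 458/3 = 460/3 ≈ 153.33)
y = 147/233 (y = -147*(-1/233) = 147/233 ≈ 0.63090)
l + (y/(-168))*369 = 460/3 + ((147/233)/(-168))*369 = 460/3 + ((147/233)*(-1/168))*369 = 460/3 - 7/1864*369 = 460/3 - 2583/1864 = 849691/5592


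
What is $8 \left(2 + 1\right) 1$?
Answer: $24$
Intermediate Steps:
$8 \left(2 + 1\right) 1 = 8 \cdot 3 \cdot 1 = 24 \cdot 1 = 24$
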